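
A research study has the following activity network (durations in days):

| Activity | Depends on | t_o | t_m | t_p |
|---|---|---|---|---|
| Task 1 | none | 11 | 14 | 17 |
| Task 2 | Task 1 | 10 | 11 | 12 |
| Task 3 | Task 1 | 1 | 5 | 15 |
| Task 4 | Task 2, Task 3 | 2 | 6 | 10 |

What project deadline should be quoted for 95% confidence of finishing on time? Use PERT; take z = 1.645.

te_Task 1 = (11 + 4·14 + 17)/6 = 84/6 = 14; σ²_Task 1 = ((17−11)/6)² = 1.000
te_Task 2 = (10 + 4·11 + 12)/6 = 66/6 = 11; σ²_Task 2 = ((12−10)/6)² = 0.111
te_Task 3 = (1 + 4·5 + 15)/6 = 36/6 = 6; σ²_Task 3 = ((15−1)/6)² = 5.444
te_Task 4 = (2 + 4·6 + 10)/6 = 36/6 = 6; σ²_Task 4 = ((10−2)/6)² = 1.778

Forward pass:
ES_Task 1 = 0; EF_Task 1 = 14
ES_Task 2 = 14; EF_Task 2 = 14+11 = 25
ES_Task 3 = 14; EF_Task 3 = 14+6 = 20
ES_Task 4 = max(EF_Task 2=25, EF_Task 3=20) = 25; EF_Task 4 = 25+6 = 31
Expected project duration μ = 31 days. Critical path: Task 1 → Task 2 → Task 4.

Variance along critical path = 1.000 + 0.111 + 1.778 = 2.889; σ = 1.700 days.
D = μ + z·σ = 31 + 1.645·1.700 = 33.8 days

33.8 days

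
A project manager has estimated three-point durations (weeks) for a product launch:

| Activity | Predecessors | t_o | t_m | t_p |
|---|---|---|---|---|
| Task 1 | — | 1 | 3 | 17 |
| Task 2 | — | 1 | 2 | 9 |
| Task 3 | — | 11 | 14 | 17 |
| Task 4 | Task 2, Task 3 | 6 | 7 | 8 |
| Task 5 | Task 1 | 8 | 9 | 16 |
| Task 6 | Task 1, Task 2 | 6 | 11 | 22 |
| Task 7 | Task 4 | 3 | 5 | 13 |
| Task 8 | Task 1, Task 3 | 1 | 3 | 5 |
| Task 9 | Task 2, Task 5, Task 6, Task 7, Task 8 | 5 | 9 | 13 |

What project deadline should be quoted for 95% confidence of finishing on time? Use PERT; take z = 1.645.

39.9 weeks

te_Task 1 = (1 + 4·3 + 17)/6 = 30/6 = 5; σ²_Task 1 = ((17−1)/6)² = 7.111
te_Task 2 = (1 + 4·2 + 9)/6 = 18/6 = 3; σ²_Task 2 = ((9−1)/6)² = 1.778
te_Task 3 = (11 + 4·14 + 17)/6 = 84/6 = 14; σ²_Task 3 = ((17−11)/6)² = 1.000
te_Task 4 = (6 + 4·7 + 8)/6 = 42/6 = 7; σ²_Task 4 = ((8−6)/6)² = 0.111
te_Task 5 = (8 + 4·9 + 16)/6 = 60/6 = 10; σ²_Task 5 = ((16−8)/6)² = 1.778
te_Task 6 = (6 + 4·11 + 22)/6 = 72/6 = 12; σ²_Task 6 = ((22−6)/6)² = 7.111
te_Task 7 = (3 + 4·5 + 13)/6 = 36/6 = 6; σ²_Task 7 = ((13−3)/6)² = 2.778
te_Task 8 = (1 + 4·3 + 5)/6 = 18/6 = 3; σ²_Task 8 = ((5−1)/6)² = 0.444
te_Task 9 = (5 + 4·9 + 13)/6 = 54/6 = 9; σ²_Task 9 = ((13−5)/6)² = 1.778

Forward pass:
ES_Task 1 = 0; EF_Task 1 = 5
ES_Task 2 = 0; EF_Task 2 = 3
ES_Task 3 = 0; EF_Task 3 = 14
ES_Task 4 = max(EF_Task 2=3, EF_Task 3=14) = 14; EF_Task 4 = 14+7 = 21
ES_Task 5 = 5; EF_Task 5 = 5+10 = 15
ES_Task 6 = max(EF_Task 1=5, EF_Task 2=3) = 5; EF_Task 6 = 5+12 = 17
ES_Task 7 = 21; EF_Task 7 = 21+6 = 27
ES_Task 8 = max(EF_Task 1=5, EF_Task 3=14) = 14; EF_Task 8 = 14+3 = 17
ES_Task 9 = max(EF_Task 2=3, EF_Task 5=15, EF_Task 6=17, EF_Task 7=27, EF_Task 8=17) = 27; EF_Task 9 = 27+9 = 36
Expected project duration μ = 36 weeks. Critical path: Task 3 → Task 4 → Task 7 → Task 9.

Variance along critical path = 1.000 + 0.111 + 2.778 + 1.778 = 5.667; σ = 2.380 weeks.
D = μ + z·σ = 36 + 1.645·2.380 = 39.9 weeks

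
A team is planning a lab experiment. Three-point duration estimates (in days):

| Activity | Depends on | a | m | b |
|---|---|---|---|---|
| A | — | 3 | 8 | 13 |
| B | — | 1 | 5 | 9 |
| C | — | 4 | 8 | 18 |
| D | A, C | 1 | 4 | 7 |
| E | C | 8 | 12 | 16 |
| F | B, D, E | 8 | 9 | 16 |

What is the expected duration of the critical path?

31 days

te_A = (3 + 4·8 + 13)/6 = 48/6 = 8
te_B = (1 + 4·5 + 9)/6 = 30/6 = 5
te_C = (4 + 4·8 + 18)/6 = 54/6 = 9
te_D = (1 + 4·4 + 7)/6 = 24/6 = 4
te_E = (8 + 4·12 + 16)/6 = 72/6 = 12
te_F = (8 + 4·9 + 16)/6 = 60/6 = 10

Forward pass:
ES_A = 0; EF_A = 8
ES_B = 0; EF_B = 5
ES_C = 0; EF_C = 9
ES_D = max(EF_A=8, EF_C=9) = 9; EF_D = 9+4 = 13
ES_E = 9; EF_E = 9+12 = 21
ES_F = max(EF_B=5, EF_D=13, EF_E=21) = 21; EF_F = 21+10 = 31
Expected project duration μ = 31 days. Critical path: C → E → F.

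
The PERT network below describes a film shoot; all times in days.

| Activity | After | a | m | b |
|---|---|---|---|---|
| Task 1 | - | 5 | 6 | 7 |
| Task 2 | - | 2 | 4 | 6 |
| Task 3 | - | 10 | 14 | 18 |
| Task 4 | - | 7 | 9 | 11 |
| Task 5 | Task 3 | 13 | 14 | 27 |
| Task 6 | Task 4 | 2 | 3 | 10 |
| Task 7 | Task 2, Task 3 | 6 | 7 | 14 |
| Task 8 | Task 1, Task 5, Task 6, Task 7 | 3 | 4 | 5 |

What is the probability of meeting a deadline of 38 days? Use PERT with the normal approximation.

te_Task 1 = (5 + 4·6 + 7)/6 = 36/6 = 6; σ²_Task 1 = ((7−5)/6)² = 0.111
te_Task 2 = (2 + 4·4 + 6)/6 = 24/6 = 4; σ²_Task 2 = ((6−2)/6)² = 0.444
te_Task 3 = (10 + 4·14 + 18)/6 = 84/6 = 14; σ²_Task 3 = ((18−10)/6)² = 1.778
te_Task 4 = (7 + 4·9 + 11)/6 = 54/6 = 9; σ²_Task 4 = ((11−7)/6)² = 0.444
te_Task 5 = (13 + 4·14 + 27)/6 = 96/6 = 16; σ²_Task 5 = ((27−13)/6)² = 5.444
te_Task 6 = (2 + 4·3 + 10)/6 = 24/6 = 4; σ²_Task 6 = ((10−2)/6)² = 1.778
te_Task 7 = (6 + 4·7 + 14)/6 = 48/6 = 8; σ²_Task 7 = ((14−6)/6)² = 1.778
te_Task 8 = (3 + 4·4 + 5)/6 = 24/6 = 4; σ²_Task 8 = ((5−3)/6)² = 0.111

Forward pass:
ES_Task 1 = 0; EF_Task 1 = 6
ES_Task 2 = 0; EF_Task 2 = 4
ES_Task 3 = 0; EF_Task 3 = 14
ES_Task 4 = 0; EF_Task 4 = 9
ES_Task 5 = 14; EF_Task 5 = 14+16 = 30
ES_Task 6 = 9; EF_Task 6 = 9+4 = 13
ES_Task 7 = max(EF_Task 2=4, EF_Task 3=14) = 14; EF_Task 7 = 14+8 = 22
ES_Task 8 = max(EF_Task 1=6, EF_Task 5=30, EF_Task 6=13, EF_Task 7=22) = 30; EF_Task 8 = 30+4 = 34
Expected project duration μ = 34 days. Critical path: Task 3 → Task 5 → Task 8.

Variance along critical path = 1.778 + 5.444 + 0.111 = 7.333; σ = √7.333 = 2.708 days.
Z = (38 − 34) / 2.708 = 1.477
P(T ≤ 38) = Φ(1.477) ≈ 0.930

0.930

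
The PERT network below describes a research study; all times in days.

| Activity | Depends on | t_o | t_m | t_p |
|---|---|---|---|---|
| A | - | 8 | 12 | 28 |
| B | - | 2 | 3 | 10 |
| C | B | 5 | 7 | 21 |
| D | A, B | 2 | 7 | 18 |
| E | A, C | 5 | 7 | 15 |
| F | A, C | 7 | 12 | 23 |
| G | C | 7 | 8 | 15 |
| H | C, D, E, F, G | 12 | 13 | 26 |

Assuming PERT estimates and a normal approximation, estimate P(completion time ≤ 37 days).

0.152

te_A = (8 + 4·12 + 28)/6 = 84/6 = 14; σ²_A = ((28−8)/6)² = 11.111
te_B = (2 + 4·3 + 10)/6 = 24/6 = 4; σ²_B = ((10−2)/6)² = 1.778
te_C = (5 + 4·7 + 21)/6 = 54/6 = 9; σ²_C = ((21−5)/6)² = 7.111
te_D = (2 + 4·7 + 18)/6 = 48/6 = 8; σ²_D = ((18−2)/6)² = 7.111
te_E = (5 + 4·7 + 15)/6 = 48/6 = 8; σ²_E = ((15−5)/6)² = 2.778
te_F = (7 + 4·12 + 23)/6 = 78/6 = 13; σ²_F = ((23−7)/6)² = 7.111
te_G = (7 + 4·8 + 15)/6 = 54/6 = 9; σ²_G = ((15−7)/6)² = 1.778
te_H = (12 + 4·13 + 26)/6 = 90/6 = 15; σ²_H = ((26−12)/6)² = 5.444

Forward pass:
ES_A = 0; EF_A = 14
ES_B = 0; EF_B = 4
ES_C = 4; EF_C = 4+9 = 13
ES_D = max(EF_A=14, EF_B=4) = 14; EF_D = 14+8 = 22
ES_E = max(EF_A=14, EF_C=13) = 14; EF_E = 14+8 = 22
ES_F = max(EF_A=14, EF_C=13) = 14; EF_F = 14+13 = 27
ES_G = 13; EF_G = 13+9 = 22
ES_H = max(EF_C=13, EF_D=22, EF_E=22, EF_F=27, EF_G=22) = 27; EF_H = 27+15 = 42
Expected project duration μ = 42 days. Critical path: A → F → H.

Variance along critical path = 11.111 + 7.111 + 5.444 = 23.667; σ = √23.667 = 4.865 days.
Z = (37 − 42) / 4.865 = -1.028
P(T ≤ 37) = Φ(-1.028) ≈ 0.152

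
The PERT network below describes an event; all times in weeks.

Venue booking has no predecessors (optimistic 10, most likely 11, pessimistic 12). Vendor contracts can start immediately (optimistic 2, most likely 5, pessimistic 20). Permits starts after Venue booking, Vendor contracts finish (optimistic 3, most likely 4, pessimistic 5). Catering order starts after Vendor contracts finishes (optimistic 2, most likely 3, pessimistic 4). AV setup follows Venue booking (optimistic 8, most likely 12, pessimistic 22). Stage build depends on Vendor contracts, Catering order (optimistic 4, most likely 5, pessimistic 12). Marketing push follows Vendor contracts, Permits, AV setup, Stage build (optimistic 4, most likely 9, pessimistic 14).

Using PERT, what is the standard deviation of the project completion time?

te_Venue booking = (10 + 4·11 + 12)/6 = 66/6 = 11; σ²_Venue booking = ((12−10)/6)² = 0.111
te_Vendor contracts = (2 + 4·5 + 20)/6 = 42/6 = 7; σ²_Vendor contracts = ((20−2)/6)² = 9.000
te_Permits = (3 + 4·4 + 5)/6 = 24/6 = 4; σ²_Permits = ((5−3)/6)² = 0.111
te_Catering order = (2 + 4·3 + 4)/6 = 18/6 = 3; σ²_Catering order = ((4−2)/6)² = 0.111
te_AV setup = (8 + 4·12 + 22)/6 = 78/6 = 13; σ²_AV setup = ((22−8)/6)² = 5.444
te_Stage build = (4 + 4·5 + 12)/6 = 36/6 = 6; σ²_Stage build = ((12−4)/6)² = 1.778
te_Marketing push = (4 + 4·9 + 14)/6 = 54/6 = 9; σ²_Marketing push = ((14−4)/6)² = 2.778

Forward pass:
ES_Venue booking = 0; EF_Venue booking = 11
ES_Vendor contracts = 0; EF_Vendor contracts = 7
ES_Permits = max(EF_Venue booking=11, EF_Vendor contracts=7) = 11; EF_Permits = 11+4 = 15
ES_Catering order = 7; EF_Catering order = 7+3 = 10
ES_AV setup = 11; EF_AV setup = 11+13 = 24
ES_Stage build = max(EF_Vendor contracts=7, EF_Catering order=10) = 10; EF_Stage build = 10+6 = 16
ES_Marketing push = max(EF_Vendor contracts=7, EF_Permits=15, EF_AV setup=24, EF_Stage build=16) = 24; EF_Marketing push = 24+9 = 33
Expected project duration μ = 33 weeks. Critical path: Venue booking → AV setup → Marketing push.

Variance along critical path = 0.111 + 5.444 + 2.778 = 8.333
σ = √8.333 = 2.887 weeks

2.89 weeks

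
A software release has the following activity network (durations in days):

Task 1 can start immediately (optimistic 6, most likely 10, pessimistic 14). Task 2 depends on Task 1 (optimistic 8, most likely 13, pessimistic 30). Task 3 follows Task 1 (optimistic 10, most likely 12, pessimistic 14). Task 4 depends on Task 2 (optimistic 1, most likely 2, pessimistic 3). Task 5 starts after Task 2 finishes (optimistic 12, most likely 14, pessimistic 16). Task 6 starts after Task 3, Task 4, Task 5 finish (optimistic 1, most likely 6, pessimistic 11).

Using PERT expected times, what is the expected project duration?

45 days

te_Task 1 = (6 + 4·10 + 14)/6 = 60/6 = 10
te_Task 2 = (8 + 4·13 + 30)/6 = 90/6 = 15
te_Task 3 = (10 + 4·12 + 14)/6 = 72/6 = 12
te_Task 4 = (1 + 4·2 + 3)/6 = 12/6 = 2
te_Task 5 = (12 + 4·14 + 16)/6 = 84/6 = 14
te_Task 6 = (1 + 4·6 + 11)/6 = 36/6 = 6

Forward pass:
ES_Task 1 = 0; EF_Task 1 = 10
ES_Task 2 = 10; EF_Task 2 = 10+15 = 25
ES_Task 3 = 10; EF_Task 3 = 10+12 = 22
ES_Task 4 = 25; EF_Task 4 = 25+2 = 27
ES_Task 5 = 25; EF_Task 5 = 25+14 = 39
ES_Task 6 = max(EF_Task 3=22, EF_Task 4=27, EF_Task 5=39) = 39; EF_Task 6 = 39+6 = 45
Expected project duration μ = 45 days. Critical path: Task 1 → Task 2 → Task 5 → Task 6.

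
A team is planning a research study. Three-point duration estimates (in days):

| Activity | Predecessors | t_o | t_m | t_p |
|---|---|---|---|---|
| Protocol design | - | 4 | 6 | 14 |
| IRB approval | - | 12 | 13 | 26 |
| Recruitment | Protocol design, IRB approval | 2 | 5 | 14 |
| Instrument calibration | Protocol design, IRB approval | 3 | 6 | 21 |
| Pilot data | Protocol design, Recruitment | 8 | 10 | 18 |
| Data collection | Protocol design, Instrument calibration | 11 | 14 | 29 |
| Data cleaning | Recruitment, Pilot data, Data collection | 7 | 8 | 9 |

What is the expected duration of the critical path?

te_Protocol design = (4 + 4·6 + 14)/6 = 42/6 = 7
te_IRB approval = (12 + 4·13 + 26)/6 = 90/6 = 15
te_Recruitment = (2 + 4·5 + 14)/6 = 36/6 = 6
te_Instrument calibration = (3 + 4·6 + 21)/6 = 48/6 = 8
te_Pilot data = (8 + 4·10 + 18)/6 = 66/6 = 11
te_Data collection = (11 + 4·14 + 29)/6 = 96/6 = 16
te_Data cleaning = (7 + 4·8 + 9)/6 = 48/6 = 8

Forward pass:
ES_Protocol design = 0; EF_Protocol design = 7
ES_IRB approval = 0; EF_IRB approval = 15
ES_Recruitment = max(EF_Protocol design=7, EF_IRB approval=15) = 15; EF_Recruitment = 15+6 = 21
ES_Instrument calibration = max(EF_Protocol design=7, EF_IRB approval=15) = 15; EF_Instrument calibration = 15+8 = 23
ES_Pilot data = max(EF_Protocol design=7, EF_Recruitment=21) = 21; EF_Pilot data = 21+11 = 32
ES_Data collection = max(EF_Protocol design=7, EF_Instrument calibration=23) = 23; EF_Data collection = 23+16 = 39
ES_Data cleaning = max(EF_Recruitment=21, EF_Pilot data=32, EF_Data collection=39) = 39; EF_Data cleaning = 39+8 = 47
Expected project duration μ = 47 days. Critical path: IRB approval → Instrument calibration → Data collection → Data cleaning.

47 days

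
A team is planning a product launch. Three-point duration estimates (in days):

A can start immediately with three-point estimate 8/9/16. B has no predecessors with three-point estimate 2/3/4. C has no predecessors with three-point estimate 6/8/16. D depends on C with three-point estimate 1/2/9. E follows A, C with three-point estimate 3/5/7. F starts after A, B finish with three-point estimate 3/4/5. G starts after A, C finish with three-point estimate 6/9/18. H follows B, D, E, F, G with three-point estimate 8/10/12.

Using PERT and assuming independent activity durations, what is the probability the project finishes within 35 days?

te_A = (8 + 4·9 + 16)/6 = 60/6 = 10; σ²_A = ((16−8)/6)² = 1.778
te_B = (2 + 4·3 + 4)/6 = 18/6 = 3; σ²_B = ((4−2)/6)² = 0.111
te_C = (6 + 4·8 + 16)/6 = 54/6 = 9; σ²_C = ((16−6)/6)² = 2.778
te_D = (1 + 4·2 + 9)/6 = 18/6 = 3; σ²_D = ((9−1)/6)² = 1.778
te_E = (3 + 4·5 + 7)/6 = 30/6 = 5; σ²_E = ((7−3)/6)² = 0.444
te_F = (3 + 4·4 + 5)/6 = 24/6 = 4; σ²_F = ((5−3)/6)² = 0.111
te_G = (6 + 4·9 + 18)/6 = 60/6 = 10; σ²_G = ((18−6)/6)² = 4.000
te_H = (8 + 4·10 + 12)/6 = 60/6 = 10; σ²_H = ((12−8)/6)² = 0.444

Forward pass:
ES_A = 0; EF_A = 10
ES_B = 0; EF_B = 3
ES_C = 0; EF_C = 9
ES_D = 9; EF_D = 9+3 = 12
ES_E = max(EF_A=10, EF_C=9) = 10; EF_E = 10+5 = 15
ES_F = max(EF_A=10, EF_B=3) = 10; EF_F = 10+4 = 14
ES_G = max(EF_A=10, EF_C=9) = 10; EF_G = 10+10 = 20
ES_H = max(EF_B=3, EF_D=12, EF_E=15, EF_F=14, EF_G=20) = 20; EF_H = 20+10 = 30
Expected project duration μ = 30 days. Critical path: A → G → H.

Variance along critical path = 1.778 + 4.000 + 0.444 = 6.222; σ = √6.222 = 2.494 days.
Z = (35 − 30) / 2.494 = 2.004
P(T ≤ 35) = Φ(2.004) ≈ 0.977

0.977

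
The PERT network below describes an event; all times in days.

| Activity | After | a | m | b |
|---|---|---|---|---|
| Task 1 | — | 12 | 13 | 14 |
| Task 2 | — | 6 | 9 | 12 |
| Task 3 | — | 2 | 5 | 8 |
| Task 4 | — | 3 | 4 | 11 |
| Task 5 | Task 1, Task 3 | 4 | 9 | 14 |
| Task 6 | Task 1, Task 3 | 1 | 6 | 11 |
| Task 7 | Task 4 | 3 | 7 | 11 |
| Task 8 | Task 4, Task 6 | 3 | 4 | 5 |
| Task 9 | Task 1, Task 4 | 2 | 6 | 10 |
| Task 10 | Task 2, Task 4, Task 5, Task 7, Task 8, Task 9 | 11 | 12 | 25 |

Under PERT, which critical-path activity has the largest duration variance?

Task 10

te_Task 1 = (12 + 4·13 + 14)/6 = 78/6 = 13; σ²_Task 1 = ((14−12)/6)² = 0.111
te_Task 2 = (6 + 4·9 + 12)/6 = 54/6 = 9; σ²_Task 2 = ((12−6)/6)² = 1.000
te_Task 3 = (2 + 4·5 + 8)/6 = 30/6 = 5; σ²_Task 3 = ((8−2)/6)² = 1.000
te_Task 4 = (3 + 4·4 + 11)/6 = 30/6 = 5; σ²_Task 4 = ((11−3)/6)² = 1.778
te_Task 5 = (4 + 4·9 + 14)/6 = 54/6 = 9; σ²_Task 5 = ((14−4)/6)² = 2.778
te_Task 6 = (1 + 4·6 + 11)/6 = 36/6 = 6; σ²_Task 6 = ((11−1)/6)² = 2.778
te_Task 7 = (3 + 4·7 + 11)/6 = 42/6 = 7; σ²_Task 7 = ((11−3)/6)² = 1.778
te_Task 8 = (3 + 4·4 + 5)/6 = 24/6 = 4; σ²_Task 8 = ((5−3)/6)² = 0.111
te_Task 9 = (2 + 4·6 + 10)/6 = 36/6 = 6; σ²_Task 9 = ((10−2)/6)² = 1.778
te_Task 10 = (11 + 4·12 + 25)/6 = 84/6 = 14; σ²_Task 10 = ((25−11)/6)² = 5.444

Forward pass:
ES_Task 1 = 0; EF_Task 1 = 13
ES_Task 2 = 0; EF_Task 2 = 9
ES_Task 3 = 0; EF_Task 3 = 5
ES_Task 4 = 0; EF_Task 4 = 5
ES_Task 5 = max(EF_Task 1=13, EF_Task 3=5) = 13; EF_Task 5 = 13+9 = 22
ES_Task 6 = max(EF_Task 1=13, EF_Task 3=5) = 13; EF_Task 6 = 13+6 = 19
ES_Task 7 = 5; EF_Task 7 = 5+7 = 12
ES_Task 8 = max(EF_Task 4=5, EF_Task 6=19) = 19; EF_Task 8 = 19+4 = 23
ES_Task 9 = max(EF_Task 1=13, EF_Task 4=5) = 13; EF_Task 9 = 13+6 = 19
ES_Task 10 = max(EF_Task 2=9, EF_Task 4=5, EF_Task 5=22, EF_Task 7=12, EF_Task 8=23, EF_Task 9=19) = 23; EF_Task 10 = 23+14 = 37
Expected project duration μ = 37 days. Critical path: Task 1 → Task 6 → Task 8 → Task 10.

Variances on critical path: σ²_Task 1=0.111, σ²_Task 6=2.778, σ²_Task 8=0.111, σ²_Task 10=5.444.
Largest is σ²_Task 10 = 5.444.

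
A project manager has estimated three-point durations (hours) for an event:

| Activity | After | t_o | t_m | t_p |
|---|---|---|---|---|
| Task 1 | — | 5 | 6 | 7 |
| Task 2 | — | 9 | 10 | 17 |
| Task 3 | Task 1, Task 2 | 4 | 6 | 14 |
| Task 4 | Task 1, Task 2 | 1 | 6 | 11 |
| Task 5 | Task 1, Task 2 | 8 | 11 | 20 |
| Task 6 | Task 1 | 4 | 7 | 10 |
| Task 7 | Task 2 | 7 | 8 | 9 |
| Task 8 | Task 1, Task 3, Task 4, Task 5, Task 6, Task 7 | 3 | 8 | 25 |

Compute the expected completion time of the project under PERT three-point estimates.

te_Task 1 = (5 + 4·6 + 7)/6 = 36/6 = 6
te_Task 2 = (9 + 4·10 + 17)/6 = 66/6 = 11
te_Task 3 = (4 + 4·6 + 14)/6 = 42/6 = 7
te_Task 4 = (1 + 4·6 + 11)/6 = 36/6 = 6
te_Task 5 = (8 + 4·11 + 20)/6 = 72/6 = 12
te_Task 6 = (4 + 4·7 + 10)/6 = 42/6 = 7
te_Task 7 = (7 + 4·8 + 9)/6 = 48/6 = 8
te_Task 8 = (3 + 4·8 + 25)/6 = 60/6 = 10

Forward pass:
ES_Task 1 = 0; EF_Task 1 = 6
ES_Task 2 = 0; EF_Task 2 = 11
ES_Task 3 = max(EF_Task 1=6, EF_Task 2=11) = 11; EF_Task 3 = 11+7 = 18
ES_Task 4 = max(EF_Task 1=6, EF_Task 2=11) = 11; EF_Task 4 = 11+6 = 17
ES_Task 5 = max(EF_Task 1=6, EF_Task 2=11) = 11; EF_Task 5 = 11+12 = 23
ES_Task 6 = 6; EF_Task 6 = 6+7 = 13
ES_Task 7 = 11; EF_Task 7 = 11+8 = 19
ES_Task 8 = max(EF_Task 1=6, EF_Task 3=18, EF_Task 4=17, EF_Task 5=23, EF_Task 6=13, EF_Task 7=19) = 23; EF_Task 8 = 23+10 = 33
Expected project duration μ = 33 hours. Critical path: Task 2 → Task 5 → Task 8.

33 hours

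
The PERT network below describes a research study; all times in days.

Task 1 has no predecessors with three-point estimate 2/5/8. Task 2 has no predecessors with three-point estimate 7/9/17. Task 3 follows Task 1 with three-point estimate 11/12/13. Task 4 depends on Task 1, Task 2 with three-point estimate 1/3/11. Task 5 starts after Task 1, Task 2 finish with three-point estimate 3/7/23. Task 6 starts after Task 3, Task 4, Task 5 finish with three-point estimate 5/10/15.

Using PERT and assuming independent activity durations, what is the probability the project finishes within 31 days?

0.688

te_Task 1 = (2 + 4·5 + 8)/6 = 30/6 = 5; σ²_Task 1 = ((8−2)/6)² = 1.000
te_Task 2 = (7 + 4·9 + 17)/6 = 60/6 = 10; σ²_Task 2 = ((17−7)/6)² = 2.778
te_Task 3 = (11 + 4·12 + 13)/6 = 72/6 = 12; σ²_Task 3 = ((13−11)/6)² = 0.111
te_Task 4 = (1 + 4·3 + 11)/6 = 24/6 = 4; σ²_Task 4 = ((11−1)/6)² = 2.778
te_Task 5 = (3 + 4·7 + 23)/6 = 54/6 = 9; σ²_Task 5 = ((23−3)/6)² = 11.111
te_Task 6 = (5 + 4·10 + 15)/6 = 60/6 = 10; σ²_Task 6 = ((15−5)/6)² = 2.778

Forward pass:
ES_Task 1 = 0; EF_Task 1 = 5
ES_Task 2 = 0; EF_Task 2 = 10
ES_Task 3 = 5; EF_Task 3 = 5+12 = 17
ES_Task 4 = max(EF_Task 1=5, EF_Task 2=10) = 10; EF_Task 4 = 10+4 = 14
ES_Task 5 = max(EF_Task 1=5, EF_Task 2=10) = 10; EF_Task 5 = 10+9 = 19
ES_Task 6 = max(EF_Task 3=17, EF_Task 4=14, EF_Task 5=19) = 19; EF_Task 6 = 19+10 = 29
Expected project duration μ = 29 days. Critical path: Task 2 → Task 5 → Task 6.

Variance along critical path = 2.778 + 11.111 + 2.778 = 16.667; σ = √16.667 = 4.082 days.
Z = (31 − 29) / 4.082 = 0.490
P(T ≤ 31) = Φ(0.490) ≈ 0.688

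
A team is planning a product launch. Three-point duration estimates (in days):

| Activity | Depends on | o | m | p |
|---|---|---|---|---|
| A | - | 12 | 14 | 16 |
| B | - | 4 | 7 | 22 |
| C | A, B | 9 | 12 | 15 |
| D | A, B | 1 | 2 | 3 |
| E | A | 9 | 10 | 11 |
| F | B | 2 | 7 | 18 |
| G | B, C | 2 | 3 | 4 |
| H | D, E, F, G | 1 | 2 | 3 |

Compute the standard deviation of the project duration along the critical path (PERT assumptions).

1.29 days

te_A = (12 + 4·14 + 16)/6 = 84/6 = 14; σ²_A = ((16−12)/6)² = 0.444
te_B = (4 + 4·7 + 22)/6 = 54/6 = 9; σ²_B = ((22−4)/6)² = 9.000
te_C = (9 + 4·12 + 15)/6 = 72/6 = 12; σ²_C = ((15−9)/6)² = 1.000
te_D = (1 + 4·2 + 3)/6 = 12/6 = 2; σ²_D = ((3−1)/6)² = 0.111
te_E = (9 + 4·10 + 11)/6 = 60/6 = 10; σ²_E = ((11−9)/6)² = 0.111
te_F = (2 + 4·7 + 18)/6 = 48/6 = 8; σ²_F = ((18−2)/6)² = 7.111
te_G = (2 + 4·3 + 4)/6 = 18/6 = 3; σ²_G = ((4−2)/6)² = 0.111
te_H = (1 + 4·2 + 3)/6 = 12/6 = 2; σ²_H = ((3−1)/6)² = 0.111

Forward pass:
ES_A = 0; EF_A = 14
ES_B = 0; EF_B = 9
ES_C = max(EF_A=14, EF_B=9) = 14; EF_C = 14+12 = 26
ES_D = max(EF_A=14, EF_B=9) = 14; EF_D = 14+2 = 16
ES_E = 14; EF_E = 14+10 = 24
ES_F = 9; EF_F = 9+8 = 17
ES_G = max(EF_B=9, EF_C=26) = 26; EF_G = 26+3 = 29
ES_H = max(EF_D=16, EF_E=24, EF_F=17, EF_G=29) = 29; EF_H = 29+2 = 31
Expected project duration μ = 31 days. Critical path: A → C → G → H.

Variance along critical path = 0.444 + 1.000 + 0.111 + 0.111 = 1.667
σ = √1.667 = 1.291 days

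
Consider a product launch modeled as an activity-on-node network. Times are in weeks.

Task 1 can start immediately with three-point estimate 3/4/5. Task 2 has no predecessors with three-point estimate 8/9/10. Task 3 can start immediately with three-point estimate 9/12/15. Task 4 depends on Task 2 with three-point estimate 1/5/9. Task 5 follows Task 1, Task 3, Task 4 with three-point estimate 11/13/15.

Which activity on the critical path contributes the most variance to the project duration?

te_Task 1 = (3 + 4·4 + 5)/6 = 24/6 = 4; σ²_Task 1 = ((5−3)/6)² = 0.111
te_Task 2 = (8 + 4·9 + 10)/6 = 54/6 = 9; σ²_Task 2 = ((10−8)/6)² = 0.111
te_Task 3 = (9 + 4·12 + 15)/6 = 72/6 = 12; σ²_Task 3 = ((15−9)/6)² = 1.000
te_Task 4 = (1 + 4·5 + 9)/6 = 30/6 = 5; σ²_Task 4 = ((9−1)/6)² = 1.778
te_Task 5 = (11 + 4·13 + 15)/6 = 78/6 = 13; σ²_Task 5 = ((15−11)/6)² = 0.444

Forward pass:
ES_Task 1 = 0; EF_Task 1 = 4
ES_Task 2 = 0; EF_Task 2 = 9
ES_Task 3 = 0; EF_Task 3 = 12
ES_Task 4 = 9; EF_Task 4 = 9+5 = 14
ES_Task 5 = max(EF_Task 1=4, EF_Task 3=12, EF_Task 4=14) = 14; EF_Task 5 = 14+13 = 27
Expected project duration μ = 27 weeks. Critical path: Task 2 → Task 4 → Task 5.

Variances on critical path: σ²_Task 2=0.111, σ²_Task 4=1.778, σ²_Task 5=0.444.
Largest is σ²_Task 4 = 1.778.

Task 4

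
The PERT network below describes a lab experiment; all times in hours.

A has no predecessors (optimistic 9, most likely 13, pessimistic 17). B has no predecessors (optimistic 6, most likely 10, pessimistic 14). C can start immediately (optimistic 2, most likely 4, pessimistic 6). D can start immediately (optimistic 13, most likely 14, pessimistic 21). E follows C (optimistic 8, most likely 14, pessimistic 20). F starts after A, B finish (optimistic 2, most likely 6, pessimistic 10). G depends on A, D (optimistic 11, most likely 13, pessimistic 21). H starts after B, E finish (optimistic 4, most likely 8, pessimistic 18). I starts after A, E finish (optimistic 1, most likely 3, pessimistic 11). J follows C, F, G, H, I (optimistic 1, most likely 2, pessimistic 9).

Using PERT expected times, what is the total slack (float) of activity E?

2 hours

te_A = (9 + 4·13 + 17)/6 = 78/6 = 13
te_B = (6 + 4·10 + 14)/6 = 60/6 = 10
te_C = (2 + 4·4 + 6)/6 = 24/6 = 4
te_D = (13 + 4·14 + 21)/6 = 90/6 = 15
te_E = (8 + 4·14 + 20)/6 = 84/6 = 14
te_F = (2 + 4·6 + 10)/6 = 36/6 = 6
te_G = (11 + 4·13 + 21)/6 = 84/6 = 14
te_H = (4 + 4·8 + 18)/6 = 54/6 = 9
te_I = (1 + 4·3 + 11)/6 = 24/6 = 4
te_J = (1 + 4·2 + 9)/6 = 18/6 = 3

Forward pass:
ES_A = 0; EF_A = 13
ES_B = 0; EF_B = 10
ES_C = 0; EF_C = 4
ES_D = 0; EF_D = 15
ES_E = 4; EF_E = 4+14 = 18
ES_F = max(EF_A=13, EF_B=10) = 13; EF_F = 13+6 = 19
ES_G = max(EF_A=13, EF_D=15) = 15; EF_G = 15+14 = 29
ES_H = max(EF_B=10, EF_E=18) = 18; EF_H = 18+9 = 27
ES_I = max(EF_A=13, EF_E=18) = 18; EF_I = 18+4 = 22
ES_J = max(EF_C=4, EF_F=19, EF_G=29, EF_H=27, EF_I=22) = 29; EF_J = 29+3 = 32
Expected project duration μ = 32 hours. Critical path: D → G → J.

Backward pass:
LF_J = 32; LS_J = 32−3 = 29
LF_I = LS_J = 29; LS_I = 29−4 = 25
LF_H = LS_J = 29; LS_H = 29−9 = 20
LF_G = LS_J = 29; LS_G = 29−14 = 15
LF_F = LS_J = 29; LS_F = 29−6 = 23
LF_E = min(LS_H=20, LS_I=25) = 20; LS_E = 20−14 = 6
LF_D = LS_G = 15; LS_D = 15−15 = 0
LF_C = min(LS_E=6, LS_J=29) = 6; LS_C = 6−4 = 2
LF_B = min(LS_F=23, LS_H=20) = 20; LS_B = 20−10 = 10
LF_A = min(LS_F=23, LS_G=15, LS_I=25) = 15; LS_A = 15−13 = 2
Slack_E = LS_E − ES_E = 6 − 4 = 2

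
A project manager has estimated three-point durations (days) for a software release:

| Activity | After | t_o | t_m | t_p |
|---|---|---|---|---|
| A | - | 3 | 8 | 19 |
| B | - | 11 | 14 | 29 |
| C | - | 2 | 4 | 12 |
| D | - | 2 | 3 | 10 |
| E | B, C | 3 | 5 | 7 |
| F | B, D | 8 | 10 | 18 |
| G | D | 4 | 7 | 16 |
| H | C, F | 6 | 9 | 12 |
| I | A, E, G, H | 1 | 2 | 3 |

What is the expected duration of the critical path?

te_A = (3 + 4·8 + 19)/6 = 54/6 = 9
te_B = (11 + 4·14 + 29)/6 = 96/6 = 16
te_C = (2 + 4·4 + 12)/6 = 30/6 = 5
te_D = (2 + 4·3 + 10)/6 = 24/6 = 4
te_E = (3 + 4·5 + 7)/6 = 30/6 = 5
te_F = (8 + 4·10 + 18)/6 = 66/6 = 11
te_G = (4 + 4·7 + 16)/6 = 48/6 = 8
te_H = (6 + 4·9 + 12)/6 = 54/6 = 9
te_I = (1 + 4·2 + 3)/6 = 12/6 = 2

Forward pass:
ES_A = 0; EF_A = 9
ES_B = 0; EF_B = 16
ES_C = 0; EF_C = 5
ES_D = 0; EF_D = 4
ES_E = max(EF_B=16, EF_C=5) = 16; EF_E = 16+5 = 21
ES_F = max(EF_B=16, EF_D=4) = 16; EF_F = 16+11 = 27
ES_G = 4; EF_G = 4+8 = 12
ES_H = max(EF_C=5, EF_F=27) = 27; EF_H = 27+9 = 36
ES_I = max(EF_A=9, EF_E=21, EF_G=12, EF_H=36) = 36; EF_I = 36+2 = 38
Expected project duration μ = 38 days. Critical path: B → F → H → I.

38 days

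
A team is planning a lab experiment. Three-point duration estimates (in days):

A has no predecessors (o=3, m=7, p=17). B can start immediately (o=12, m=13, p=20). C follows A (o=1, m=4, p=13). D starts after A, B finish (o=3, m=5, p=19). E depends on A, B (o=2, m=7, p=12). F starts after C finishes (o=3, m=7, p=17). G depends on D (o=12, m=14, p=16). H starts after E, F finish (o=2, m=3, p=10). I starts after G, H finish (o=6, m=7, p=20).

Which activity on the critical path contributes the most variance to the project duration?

D

te_A = (3 + 4·7 + 17)/6 = 48/6 = 8; σ²_A = ((17−3)/6)² = 5.444
te_B = (12 + 4·13 + 20)/6 = 84/6 = 14; σ²_B = ((20−12)/6)² = 1.778
te_C = (1 + 4·4 + 13)/6 = 30/6 = 5; σ²_C = ((13−1)/6)² = 4.000
te_D = (3 + 4·5 + 19)/6 = 42/6 = 7; σ²_D = ((19−3)/6)² = 7.111
te_E = (2 + 4·7 + 12)/6 = 42/6 = 7; σ²_E = ((12−2)/6)² = 2.778
te_F = (3 + 4·7 + 17)/6 = 48/6 = 8; σ²_F = ((17−3)/6)² = 5.444
te_G = (12 + 4·14 + 16)/6 = 84/6 = 14; σ²_G = ((16−12)/6)² = 0.444
te_H = (2 + 4·3 + 10)/6 = 24/6 = 4; σ²_H = ((10−2)/6)² = 1.778
te_I = (6 + 4·7 + 20)/6 = 54/6 = 9; σ²_I = ((20−6)/6)² = 5.444

Forward pass:
ES_A = 0; EF_A = 8
ES_B = 0; EF_B = 14
ES_C = 8; EF_C = 8+5 = 13
ES_D = max(EF_A=8, EF_B=14) = 14; EF_D = 14+7 = 21
ES_E = max(EF_A=8, EF_B=14) = 14; EF_E = 14+7 = 21
ES_F = 13; EF_F = 13+8 = 21
ES_G = 21; EF_G = 21+14 = 35
ES_H = max(EF_E=21, EF_F=21) = 21; EF_H = 21+4 = 25
ES_I = max(EF_G=35, EF_H=25) = 35; EF_I = 35+9 = 44
Expected project duration μ = 44 days. Critical path: B → D → G → I.

Variances on critical path: σ²_B=1.778, σ²_D=7.111, σ²_G=0.444, σ²_I=5.444.
Largest is σ²_D = 7.111.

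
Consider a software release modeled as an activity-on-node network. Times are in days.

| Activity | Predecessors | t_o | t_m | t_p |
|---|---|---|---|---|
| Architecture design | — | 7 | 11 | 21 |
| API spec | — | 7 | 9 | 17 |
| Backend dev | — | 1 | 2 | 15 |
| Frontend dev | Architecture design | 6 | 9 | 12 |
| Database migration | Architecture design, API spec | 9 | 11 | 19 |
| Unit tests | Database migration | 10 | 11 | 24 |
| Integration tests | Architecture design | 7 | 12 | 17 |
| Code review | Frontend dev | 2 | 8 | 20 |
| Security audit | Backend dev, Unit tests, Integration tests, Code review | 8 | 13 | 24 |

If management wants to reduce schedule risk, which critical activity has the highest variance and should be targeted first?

Security audit

te_Architecture design = (7 + 4·11 + 21)/6 = 72/6 = 12; σ²_Architecture design = ((21−7)/6)² = 5.444
te_API spec = (7 + 4·9 + 17)/6 = 60/6 = 10; σ²_API spec = ((17−7)/6)² = 2.778
te_Backend dev = (1 + 4·2 + 15)/6 = 24/6 = 4; σ²_Backend dev = ((15−1)/6)² = 5.444
te_Frontend dev = (6 + 4·9 + 12)/6 = 54/6 = 9; σ²_Frontend dev = ((12−6)/6)² = 1.000
te_Database migration = (9 + 4·11 + 19)/6 = 72/6 = 12; σ²_Database migration = ((19−9)/6)² = 2.778
te_Unit tests = (10 + 4·11 + 24)/6 = 78/6 = 13; σ²_Unit tests = ((24−10)/6)² = 5.444
te_Integration tests = (7 + 4·12 + 17)/6 = 72/6 = 12; σ²_Integration tests = ((17−7)/6)² = 2.778
te_Code review = (2 + 4·8 + 20)/6 = 54/6 = 9; σ²_Code review = ((20−2)/6)² = 9.000
te_Security audit = (8 + 4·13 + 24)/6 = 84/6 = 14; σ²_Security audit = ((24−8)/6)² = 7.111

Forward pass:
ES_Architecture design = 0; EF_Architecture design = 12
ES_API spec = 0; EF_API spec = 10
ES_Backend dev = 0; EF_Backend dev = 4
ES_Frontend dev = 12; EF_Frontend dev = 12+9 = 21
ES_Database migration = max(EF_Architecture design=12, EF_API spec=10) = 12; EF_Database migration = 12+12 = 24
ES_Unit tests = 24; EF_Unit tests = 24+13 = 37
ES_Integration tests = 12; EF_Integration tests = 12+12 = 24
ES_Code review = 21; EF_Code review = 21+9 = 30
ES_Security audit = max(EF_Backend dev=4, EF_Unit tests=37, EF_Integration tests=24, EF_Code review=30) = 37; EF_Security audit = 37+14 = 51
Expected project duration μ = 51 days. Critical path: Architecture design → Database migration → Unit tests → Security audit.

Variances on critical path: σ²_Architecture design=5.444, σ²_Database migration=2.778, σ²_Unit tests=5.444, σ²_Security audit=7.111.
Largest is σ²_Security audit = 7.111.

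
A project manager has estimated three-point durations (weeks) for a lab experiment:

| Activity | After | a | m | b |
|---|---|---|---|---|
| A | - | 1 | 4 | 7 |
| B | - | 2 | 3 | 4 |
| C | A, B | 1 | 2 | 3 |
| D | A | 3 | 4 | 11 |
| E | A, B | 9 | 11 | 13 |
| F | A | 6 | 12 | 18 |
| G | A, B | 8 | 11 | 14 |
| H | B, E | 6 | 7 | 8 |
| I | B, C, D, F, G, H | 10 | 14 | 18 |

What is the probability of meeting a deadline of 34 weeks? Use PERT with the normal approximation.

te_A = (1 + 4·4 + 7)/6 = 24/6 = 4; σ²_A = ((7−1)/6)² = 1.000
te_B = (2 + 4·3 + 4)/6 = 18/6 = 3; σ²_B = ((4−2)/6)² = 0.111
te_C = (1 + 4·2 + 3)/6 = 12/6 = 2; σ²_C = ((3−1)/6)² = 0.111
te_D = (3 + 4·4 + 11)/6 = 30/6 = 5; σ²_D = ((11−3)/6)² = 1.778
te_E = (9 + 4·11 + 13)/6 = 66/6 = 11; σ²_E = ((13−9)/6)² = 0.444
te_F = (6 + 4·12 + 18)/6 = 72/6 = 12; σ²_F = ((18−6)/6)² = 4.000
te_G = (8 + 4·11 + 14)/6 = 66/6 = 11; σ²_G = ((14−8)/6)² = 1.000
te_H = (6 + 4·7 + 8)/6 = 42/6 = 7; σ²_H = ((8−6)/6)² = 0.111
te_I = (10 + 4·14 + 18)/6 = 84/6 = 14; σ²_I = ((18−10)/6)² = 1.778

Forward pass:
ES_A = 0; EF_A = 4
ES_B = 0; EF_B = 3
ES_C = max(EF_A=4, EF_B=3) = 4; EF_C = 4+2 = 6
ES_D = 4; EF_D = 4+5 = 9
ES_E = max(EF_A=4, EF_B=3) = 4; EF_E = 4+11 = 15
ES_F = 4; EF_F = 4+12 = 16
ES_G = max(EF_A=4, EF_B=3) = 4; EF_G = 4+11 = 15
ES_H = max(EF_B=3, EF_E=15) = 15; EF_H = 15+7 = 22
ES_I = max(EF_B=3, EF_C=6, EF_D=9, EF_F=16, EF_G=15, EF_H=22) = 22; EF_I = 22+14 = 36
Expected project duration μ = 36 weeks. Critical path: A → E → H → I.

Variance along critical path = 1.000 + 0.444 + 0.111 + 1.778 = 3.333; σ = √3.333 = 1.826 weeks.
Z = (34 − 36) / 1.826 = -1.095
P(T ≤ 34) = Φ(-1.095) ≈ 0.137

0.137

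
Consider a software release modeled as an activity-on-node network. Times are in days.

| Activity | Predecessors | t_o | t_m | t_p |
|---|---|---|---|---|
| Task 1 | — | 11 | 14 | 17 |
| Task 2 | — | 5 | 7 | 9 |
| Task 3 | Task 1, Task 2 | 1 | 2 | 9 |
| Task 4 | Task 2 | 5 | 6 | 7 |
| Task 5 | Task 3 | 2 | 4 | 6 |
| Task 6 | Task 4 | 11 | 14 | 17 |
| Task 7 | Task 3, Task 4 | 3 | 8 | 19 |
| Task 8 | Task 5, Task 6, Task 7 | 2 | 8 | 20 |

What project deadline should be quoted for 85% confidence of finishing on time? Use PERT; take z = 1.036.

39.4 days

te_Task 1 = (11 + 4·14 + 17)/6 = 84/6 = 14; σ²_Task 1 = ((17−11)/6)² = 1.000
te_Task 2 = (5 + 4·7 + 9)/6 = 42/6 = 7; σ²_Task 2 = ((9−5)/6)² = 0.444
te_Task 3 = (1 + 4·2 + 9)/6 = 18/6 = 3; σ²_Task 3 = ((9−1)/6)² = 1.778
te_Task 4 = (5 + 4·6 + 7)/6 = 36/6 = 6; σ²_Task 4 = ((7−5)/6)² = 0.111
te_Task 5 = (2 + 4·4 + 6)/6 = 24/6 = 4; σ²_Task 5 = ((6−2)/6)² = 0.444
te_Task 6 = (11 + 4·14 + 17)/6 = 84/6 = 14; σ²_Task 6 = ((17−11)/6)² = 1.000
te_Task 7 = (3 + 4·8 + 19)/6 = 54/6 = 9; σ²_Task 7 = ((19−3)/6)² = 7.111
te_Task 8 = (2 + 4·8 + 20)/6 = 54/6 = 9; σ²_Task 8 = ((20−2)/6)² = 9.000

Forward pass:
ES_Task 1 = 0; EF_Task 1 = 14
ES_Task 2 = 0; EF_Task 2 = 7
ES_Task 3 = max(EF_Task 1=14, EF_Task 2=7) = 14; EF_Task 3 = 14+3 = 17
ES_Task 4 = 7; EF_Task 4 = 7+6 = 13
ES_Task 5 = 17; EF_Task 5 = 17+4 = 21
ES_Task 6 = 13; EF_Task 6 = 13+14 = 27
ES_Task 7 = max(EF_Task 3=17, EF_Task 4=13) = 17; EF_Task 7 = 17+9 = 26
ES_Task 8 = max(EF_Task 5=21, EF_Task 6=27, EF_Task 7=26) = 27; EF_Task 8 = 27+9 = 36
Expected project duration μ = 36 days. Critical path: Task 2 → Task 4 → Task 6 → Task 8.

Variance along critical path = 0.444 + 0.111 + 1.000 + 9.000 = 10.556; σ = 3.249 days.
D = μ + z·σ = 36 + 1.036·3.249 = 39.4 days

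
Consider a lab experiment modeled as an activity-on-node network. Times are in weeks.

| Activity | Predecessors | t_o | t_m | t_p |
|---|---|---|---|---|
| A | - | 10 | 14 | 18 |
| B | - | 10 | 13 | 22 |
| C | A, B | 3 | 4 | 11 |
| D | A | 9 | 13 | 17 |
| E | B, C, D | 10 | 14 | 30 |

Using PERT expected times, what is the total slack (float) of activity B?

te_A = (10 + 4·14 + 18)/6 = 84/6 = 14
te_B = (10 + 4·13 + 22)/6 = 84/6 = 14
te_C = (3 + 4·4 + 11)/6 = 30/6 = 5
te_D = (9 + 4·13 + 17)/6 = 78/6 = 13
te_E = (10 + 4·14 + 30)/6 = 96/6 = 16

Forward pass:
ES_A = 0; EF_A = 14
ES_B = 0; EF_B = 14
ES_C = max(EF_A=14, EF_B=14) = 14; EF_C = 14+5 = 19
ES_D = 14; EF_D = 14+13 = 27
ES_E = max(EF_B=14, EF_C=19, EF_D=27) = 27; EF_E = 27+16 = 43
Expected project duration μ = 43 weeks. Critical path: A → D → E.

Backward pass:
LF_E = 43; LS_E = 43−16 = 27
LF_D = LS_E = 27; LS_D = 27−13 = 14
LF_C = LS_E = 27; LS_C = 27−5 = 22
LF_B = min(LS_C=22, LS_E=27) = 22; LS_B = 22−14 = 8
LF_A = min(LS_C=22, LS_D=14) = 14; LS_A = 14−14 = 0
Slack_B = LS_B − ES_B = 8 − 0 = 8

8 weeks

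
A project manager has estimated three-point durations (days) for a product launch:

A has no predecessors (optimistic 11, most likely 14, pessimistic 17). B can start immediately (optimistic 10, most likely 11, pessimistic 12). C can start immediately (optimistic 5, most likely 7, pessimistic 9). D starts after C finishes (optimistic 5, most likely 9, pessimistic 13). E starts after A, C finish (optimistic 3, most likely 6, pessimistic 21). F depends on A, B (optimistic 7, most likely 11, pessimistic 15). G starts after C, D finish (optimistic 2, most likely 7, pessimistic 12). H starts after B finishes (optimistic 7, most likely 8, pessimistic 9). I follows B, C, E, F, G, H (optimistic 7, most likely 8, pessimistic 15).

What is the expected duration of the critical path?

34 days

te_A = (11 + 4·14 + 17)/6 = 84/6 = 14
te_B = (10 + 4·11 + 12)/6 = 66/6 = 11
te_C = (5 + 4·7 + 9)/6 = 42/6 = 7
te_D = (5 + 4·9 + 13)/6 = 54/6 = 9
te_E = (3 + 4·6 + 21)/6 = 48/6 = 8
te_F = (7 + 4·11 + 15)/6 = 66/6 = 11
te_G = (2 + 4·7 + 12)/6 = 42/6 = 7
te_H = (7 + 4·8 + 9)/6 = 48/6 = 8
te_I = (7 + 4·8 + 15)/6 = 54/6 = 9

Forward pass:
ES_A = 0; EF_A = 14
ES_B = 0; EF_B = 11
ES_C = 0; EF_C = 7
ES_D = 7; EF_D = 7+9 = 16
ES_E = max(EF_A=14, EF_C=7) = 14; EF_E = 14+8 = 22
ES_F = max(EF_A=14, EF_B=11) = 14; EF_F = 14+11 = 25
ES_G = max(EF_C=7, EF_D=16) = 16; EF_G = 16+7 = 23
ES_H = 11; EF_H = 11+8 = 19
ES_I = max(EF_B=11, EF_C=7, EF_E=22, EF_F=25, EF_G=23, EF_H=19) = 25; EF_I = 25+9 = 34
Expected project duration μ = 34 days. Critical path: A → F → I.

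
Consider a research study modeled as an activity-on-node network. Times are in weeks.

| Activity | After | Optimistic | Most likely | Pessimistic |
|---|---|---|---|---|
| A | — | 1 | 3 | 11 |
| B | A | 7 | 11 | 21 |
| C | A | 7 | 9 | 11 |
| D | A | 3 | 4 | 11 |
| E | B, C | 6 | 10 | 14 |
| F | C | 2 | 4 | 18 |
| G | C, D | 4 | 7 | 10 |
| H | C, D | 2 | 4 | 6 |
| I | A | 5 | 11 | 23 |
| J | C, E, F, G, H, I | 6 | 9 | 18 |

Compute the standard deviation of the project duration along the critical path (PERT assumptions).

te_A = (1 + 4·3 + 11)/6 = 24/6 = 4; σ²_A = ((11−1)/6)² = 2.778
te_B = (7 + 4·11 + 21)/6 = 72/6 = 12; σ²_B = ((21−7)/6)² = 5.444
te_C = (7 + 4·9 + 11)/6 = 54/6 = 9; σ²_C = ((11−7)/6)² = 0.444
te_D = (3 + 4·4 + 11)/6 = 30/6 = 5; σ²_D = ((11−3)/6)² = 1.778
te_E = (6 + 4·10 + 14)/6 = 60/6 = 10; σ²_E = ((14−6)/6)² = 1.778
te_F = (2 + 4·4 + 18)/6 = 36/6 = 6; σ²_F = ((18−2)/6)² = 7.111
te_G = (4 + 4·7 + 10)/6 = 42/6 = 7; σ²_G = ((10−4)/6)² = 1.000
te_H = (2 + 4·4 + 6)/6 = 24/6 = 4; σ²_H = ((6−2)/6)² = 0.444
te_I = (5 + 4·11 + 23)/6 = 72/6 = 12; σ²_I = ((23−5)/6)² = 9.000
te_J = (6 + 4·9 + 18)/6 = 60/6 = 10; σ²_J = ((18−6)/6)² = 4.000

Forward pass:
ES_A = 0; EF_A = 4
ES_B = 4; EF_B = 4+12 = 16
ES_C = 4; EF_C = 4+9 = 13
ES_D = 4; EF_D = 4+5 = 9
ES_E = max(EF_B=16, EF_C=13) = 16; EF_E = 16+10 = 26
ES_F = 13; EF_F = 13+6 = 19
ES_G = max(EF_C=13, EF_D=9) = 13; EF_G = 13+7 = 20
ES_H = max(EF_C=13, EF_D=9) = 13; EF_H = 13+4 = 17
ES_I = 4; EF_I = 4+12 = 16
ES_J = max(EF_C=13, EF_E=26, EF_F=19, EF_G=20, EF_H=17, EF_I=16) = 26; EF_J = 26+10 = 36
Expected project duration μ = 36 weeks. Critical path: A → B → E → J.

Variance along critical path = 2.778 + 5.444 + 1.778 + 4.000 = 14.000
σ = √14.000 = 3.742 weeks

3.74 weeks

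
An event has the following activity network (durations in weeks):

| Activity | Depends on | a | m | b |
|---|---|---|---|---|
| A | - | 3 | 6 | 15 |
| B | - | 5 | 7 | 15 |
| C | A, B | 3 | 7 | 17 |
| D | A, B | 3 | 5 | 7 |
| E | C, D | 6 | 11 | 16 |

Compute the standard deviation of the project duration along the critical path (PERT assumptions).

te_A = (3 + 4·6 + 15)/6 = 42/6 = 7; σ²_A = ((15−3)/6)² = 4.000
te_B = (5 + 4·7 + 15)/6 = 48/6 = 8; σ²_B = ((15−5)/6)² = 2.778
te_C = (3 + 4·7 + 17)/6 = 48/6 = 8; σ²_C = ((17−3)/6)² = 5.444
te_D = (3 + 4·5 + 7)/6 = 30/6 = 5; σ²_D = ((7−3)/6)² = 0.444
te_E = (6 + 4·11 + 16)/6 = 66/6 = 11; σ²_E = ((16−6)/6)² = 2.778

Forward pass:
ES_A = 0; EF_A = 7
ES_B = 0; EF_B = 8
ES_C = max(EF_A=7, EF_B=8) = 8; EF_C = 8+8 = 16
ES_D = max(EF_A=7, EF_B=8) = 8; EF_D = 8+5 = 13
ES_E = max(EF_C=16, EF_D=13) = 16; EF_E = 16+11 = 27
Expected project duration μ = 27 weeks. Critical path: B → C → E.

Variance along critical path = 2.778 + 5.444 + 2.778 = 11.000
σ = √11.000 = 3.317 weeks

3.32 weeks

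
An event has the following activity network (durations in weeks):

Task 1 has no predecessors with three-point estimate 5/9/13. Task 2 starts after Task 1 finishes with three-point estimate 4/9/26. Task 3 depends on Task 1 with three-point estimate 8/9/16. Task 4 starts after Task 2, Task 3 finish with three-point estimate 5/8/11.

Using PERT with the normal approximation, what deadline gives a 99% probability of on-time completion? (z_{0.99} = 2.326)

te_Task 1 = (5 + 4·9 + 13)/6 = 54/6 = 9; σ²_Task 1 = ((13−5)/6)² = 1.778
te_Task 2 = (4 + 4·9 + 26)/6 = 66/6 = 11; σ²_Task 2 = ((26−4)/6)² = 13.444
te_Task 3 = (8 + 4·9 + 16)/6 = 60/6 = 10; σ²_Task 3 = ((16−8)/6)² = 1.778
te_Task 4 = (5 + 4·8 + 11)/6 = 48/6 = 8; σ²_Task 4 = ((11−5)/6)² = 1.000

Forward pass:
ES_Task 1 = 0; EF_Task 1 = 9
ES_Task 2 = 9; EF_Task 2 = 9+11 = 20
ES_Task 3 = 9; EF_Task 3 = 9+10 = 19
ES_Task 4 = max(EF_Task 2=20, EF_Task 3=19) = 20; EF_Task 4 = 20+8 = 28
Expected project duration μ = 28 weeks. Critical path: Task 1 → Task 2 → Task 4.

Variance along critical path = 1.778 + 13.444 + 1.000 = 16.222; σ = 4.028 weeks.
D = μ + z·σ = 28 + 2.326·4.028 = 37.4 weeks

37.4 weeks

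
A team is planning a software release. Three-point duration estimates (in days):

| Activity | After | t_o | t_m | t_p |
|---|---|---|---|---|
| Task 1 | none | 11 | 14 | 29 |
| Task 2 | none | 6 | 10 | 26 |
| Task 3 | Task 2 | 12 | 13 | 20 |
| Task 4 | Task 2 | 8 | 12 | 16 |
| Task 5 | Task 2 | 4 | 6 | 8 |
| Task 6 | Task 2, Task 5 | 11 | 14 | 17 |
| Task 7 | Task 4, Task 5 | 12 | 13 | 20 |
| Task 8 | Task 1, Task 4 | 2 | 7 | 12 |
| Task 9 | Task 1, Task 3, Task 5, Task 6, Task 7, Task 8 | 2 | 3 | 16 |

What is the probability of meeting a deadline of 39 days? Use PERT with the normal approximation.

0.186

te_Task 1 = (11 + 4·14 + 29)/6 = 96/6 = 16; σ²_Task 1 = ((29−11)/6)² = 9.000
te_Task 2 = (6 + 4·10 + 26)/6 = 72/6 = 12; σ²_Task 2 = ((26−6)/6)² = 11.111
te_Task 3 = (12 + 4·13 + 20)/6 = 84/6 = 14; σ²_Task 3 = ((20−12)/6)² = 1.778
te_Task 4 = (8 + 4·12 + 16)/6 = 72/6 = 12; σ²_Task 4 = ((16−8)/6)² = 1.778
te_Task 5 = (4 + 4·6 + 8)/6 = 36/6 = 6; σ²_Task 5 = ((8−4)/6)² = 0.444
te_Task 6 = (11 + 4·14 + 17)/6 = 84/6 = 14; σ²_Task 6 = ((17−11)/6)² = 1.000
te_Task 7 = (12 + 4·13 + 20)/6 = 84/6 = 14; σ²_Task 7 = ((20−12)/6)² = 1.778
te_Task 8 = (2 + 4·7 + 12)/6 = 42/6 = 7; σ²_Task 8 = ((12−2)/6)² = 2.778
te_Task 9 = (2 + 4·3 + 16)/6 = 30/6 = 5; σ²_Task 9 = ((16−2)/6)² = 5.444

Forward pass:
ES_Task 1 = 0; EF_Task 1 = 16
ES_Task 2 = 0; EF_Task 2 = 12
ES_Task 3 = 12; EF_Task 3 = 12+14 = 26
ES_Task 4 = 12; EF_Task 4 = 12+12 = 24
ES_Task 5 = 12; EF_Task 5 = 12+6 = 18
ES_Task 6 = max(EF_Task 2=12, EF_Task 5=18) = 18; EF_Task 6 = 18+14 = 32
ES_Task 7 = max(EF_Task 4=24, EF_Task 5=18) = 24; EF_Task 7 = 24+14 = 38
ES_Task 8 = max(EF_Task 1=16, EF_Task 4=24) = 24; EF_Task 8 = 24+7 = 31
ES_Task 9 = max(EF_Task 1=16, EF_Task 3=26, EF_Task 5=18, EF_Task 6=32, EF_Task 7=38, EF_Task 8=31) = 38; EF_Task 9 = 38+5 = 43
Expected project duration μ = 43 days. Critical path: Task 2 → Task 4 → Task 7 → Task 9.

Variance along critical path = 11.111 + 1.778 + 1.778 + 5.444 = 20.111; σ = √20.111 = 4.485 days.
Z = (39 − 43) / 4.485 = -0.892
P(T ≤ 39) = Φ(-0.892) ≈ 0.186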